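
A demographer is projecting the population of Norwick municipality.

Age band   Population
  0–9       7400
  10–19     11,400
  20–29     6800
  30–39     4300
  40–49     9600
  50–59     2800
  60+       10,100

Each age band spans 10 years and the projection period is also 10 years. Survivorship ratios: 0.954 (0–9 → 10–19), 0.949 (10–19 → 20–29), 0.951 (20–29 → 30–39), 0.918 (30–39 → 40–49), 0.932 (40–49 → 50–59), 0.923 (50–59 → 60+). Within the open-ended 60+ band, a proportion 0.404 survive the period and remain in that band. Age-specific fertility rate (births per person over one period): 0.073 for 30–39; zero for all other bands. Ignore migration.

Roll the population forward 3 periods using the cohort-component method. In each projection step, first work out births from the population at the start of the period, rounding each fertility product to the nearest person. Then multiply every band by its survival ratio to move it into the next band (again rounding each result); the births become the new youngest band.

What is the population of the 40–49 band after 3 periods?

Period 1.
Births: 4300 * 0.073 = 314
10–19: 7400 * 0.954 = 7060
20–29: 11400 * 0.949 = 10819
30–39: 6800 * 0.951 = 6467
40–49: 4300 * 0.918 = 3947
50–59: 9600 * 0.932 = 8947
60+: 2800 * 0.923 + 10100 * 0.404 = 2584 + 4080 = 6664
End of period: [314, 7060, 10819, 6467, 3947, 8947, 6664]
Period 2.
Births: 6467 * 0.073 = 472
10–19: 314 * 0.954 = 300
20–29: 7060 * 0.949 = 6700
30–39: 10819 * 0.951 = 10289
40–49: 6467 * 0.918 = 5937
50–59: 3947 * 0.932 = 3679
60+: 8947 * 0.923 + 6664 * 0.404 = 8258 + 2692 = 10950
End of period: [472, 300, 6700, 10289, 5937, 3679, 10950]
Period 3.
Births: 10289 * 0.073 = 751
10–19: 472 * 0.954 = 450
20–29: 300 * 0.949 = 285
30–39: 6700 * 0.951 = 6372
40–49: 10289 * 0.918 = 9445
50–59: 5937 * 0.932 = 5533
60+: 3679 * 0.923 + 10950 * 0.404 = 3396 + 4424 = 7820
End of period: [751, 450, 285, 6372, 9445, 5533, 7820]

9445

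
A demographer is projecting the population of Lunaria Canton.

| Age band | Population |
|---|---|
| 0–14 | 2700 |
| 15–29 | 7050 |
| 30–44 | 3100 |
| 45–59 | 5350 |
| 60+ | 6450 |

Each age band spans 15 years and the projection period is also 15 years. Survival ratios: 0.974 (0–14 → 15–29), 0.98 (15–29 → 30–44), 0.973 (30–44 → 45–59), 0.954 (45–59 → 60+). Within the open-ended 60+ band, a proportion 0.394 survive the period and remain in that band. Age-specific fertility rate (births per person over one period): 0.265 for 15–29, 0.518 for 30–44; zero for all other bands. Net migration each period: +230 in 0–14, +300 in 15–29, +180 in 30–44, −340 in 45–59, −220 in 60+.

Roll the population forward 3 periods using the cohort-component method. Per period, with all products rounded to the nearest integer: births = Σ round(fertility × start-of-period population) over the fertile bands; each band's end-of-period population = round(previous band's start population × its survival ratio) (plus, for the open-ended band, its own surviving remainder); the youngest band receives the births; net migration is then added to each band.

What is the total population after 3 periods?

After projecting period 1:
Births: 7050 × 0.265 = 1868, 3100 × 0.518 = 1606 — total 3474
15–29: 2700 × 0.974 = 2630
30–44: 7050 × 0.98 = 6909
45–59: 3100 × 0.973 = 3016
60+: 5350 × 0.954 + 6450 × 0.394 = 5104 + 2541 = 7645
Net migration: 0–14 + 230 → 3704; 15–29 + 300 → 2930; 30–44 + 180 → 7089; 45–59 − 340 → 2676; 60+ − 220 → 7425
Giving 3704 / 2930 / 7089 / 2676 / 7425.
After projecting period 2:
Births: 2930 × 0.265 = 776, 7089 × 0.518 = 3672 — total 4448
15–29: 3704 × 0.974 = 3608
30–44: 2930 × 0.98 = 2871
45–59: 7089 × 0.973 = 6898
60+: 2676 × 0.954 + 7425 × 0.394 = 2553 + 2925 = 5478
Net migration: 0–14 + 230 → 4678; 15–29 + 300 → 3908; 30–44 + 180 → 3051; 45–59 − 340 → 6558; 60+ − 220 → 5258
Giving 4678 / 3908 / 3051 / 6558 / 5258.
After projecting period 3:
Births: 3908 × 0.265 = 1036, 3051 × 0.518 = 1580 — total 2616
15–29: 4678 × 0.974 = 4556
30–44: 3908 × 0.98 = 3830
45–59: 3051 × 0.973 = 2969
60+: 6558 × 0.954 + 5258 × 0.394 = 6256 + 2072 = 8328
Net migration: 0–14 + 230 → 2846; 15–29 + 300 → 4856; 30–44 + 180 → 4010; 45–59 − 340 → 2629; 60+ − 220 → 8108
Giving 2846 / 4856 / 4010 / 2629 / 8108.
Total after period 3: 2846 + 4856 + 4010 + 2629 + 8108 = 22449

22449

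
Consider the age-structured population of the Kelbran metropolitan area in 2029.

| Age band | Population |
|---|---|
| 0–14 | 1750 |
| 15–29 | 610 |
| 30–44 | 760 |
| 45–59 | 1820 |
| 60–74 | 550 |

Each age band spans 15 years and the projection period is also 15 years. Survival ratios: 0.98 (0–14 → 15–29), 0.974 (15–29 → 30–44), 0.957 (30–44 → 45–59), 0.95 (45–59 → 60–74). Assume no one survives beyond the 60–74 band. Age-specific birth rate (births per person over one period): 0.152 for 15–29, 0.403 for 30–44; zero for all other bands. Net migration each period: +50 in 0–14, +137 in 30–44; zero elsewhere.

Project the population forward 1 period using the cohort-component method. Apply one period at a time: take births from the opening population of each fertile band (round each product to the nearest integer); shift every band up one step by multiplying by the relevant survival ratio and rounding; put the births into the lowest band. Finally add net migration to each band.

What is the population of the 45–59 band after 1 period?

727

[period 1]
Births: 610 × 0.152 = 93, 760 × 0.403 = 306 — total 399
15–29: 1750 × 0.98 = 1715
30–44: 610 × 0.974 = 594
45–59: 760 × 0.957 = 727
60–74: 1820 × 0.95 = 1729
Net migration: 0–14 + 50 → 449; 30–44 + 137 → 731
Population now: 0–14=449, 15–29=1715, 30–44=731, 45–59=727, 60–74=1729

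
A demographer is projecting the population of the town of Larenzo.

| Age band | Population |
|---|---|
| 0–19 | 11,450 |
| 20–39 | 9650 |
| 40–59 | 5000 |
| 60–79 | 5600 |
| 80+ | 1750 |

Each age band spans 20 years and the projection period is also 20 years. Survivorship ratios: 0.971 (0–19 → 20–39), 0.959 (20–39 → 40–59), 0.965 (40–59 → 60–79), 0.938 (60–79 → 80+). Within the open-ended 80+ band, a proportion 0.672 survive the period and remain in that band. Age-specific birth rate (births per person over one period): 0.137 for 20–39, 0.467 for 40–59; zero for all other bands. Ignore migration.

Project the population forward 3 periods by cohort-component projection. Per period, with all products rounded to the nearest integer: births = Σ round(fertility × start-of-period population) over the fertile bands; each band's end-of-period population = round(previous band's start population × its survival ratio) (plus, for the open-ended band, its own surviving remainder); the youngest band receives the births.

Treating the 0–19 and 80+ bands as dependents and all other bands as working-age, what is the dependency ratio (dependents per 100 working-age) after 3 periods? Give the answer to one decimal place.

— Period 1 —
Births: 9650 × 0.137 = 1322  |  5000 × 0.467 = 2335 ⇒ total 3657
20–39: 11450 × 0.971 = 11118
40–59: 9650 × 0.959 = 9254
60–79: 5000 × 0.965 = 4825
80+: 5600 × 0.938 + 1750 × 0.672 = 5253 + 1176 = 6429
Giving 3657 / 11118 / 9254 / 4825 / 6429.
— Period 2 —
Births: 11118 × 0.137 = 1523  |  9254 × 0.467 = 4322 ⇒ total 5845
20–39: 3657 × 0.971 = 3551
40–59: 11118 × 0.959 = 10662
60–79: 9254 × 0.965 = 8930
80+: 4825 × 0.938 + 6429 × 0.672 = 4526 + 4320 = 8846
Giving 5845 / 3551 / 10662 / 8930 / 8846.
— Period 3 —
Births: 3551 × 0.137 = 486  |  10662 × 0.467 = 4979 ⇒ total 5465
20–39: 5845 × 0.971 = 5675
40–59: 3551 × 0.959 = 3405
60–79: 10662 × 0.965 = 10289
80+: 8930 × 0.938 + 8846 × 0.672 = 8376 + 5945 = 14321
Giving 5465 / 5675 / 3405 / 10289 / 14321.
Dependents (band 0–19 + band 80+) = 5465 + 14321 = 19786; working-age = 19369; ratio = 19786/19369 × 100 = 102.2

102.2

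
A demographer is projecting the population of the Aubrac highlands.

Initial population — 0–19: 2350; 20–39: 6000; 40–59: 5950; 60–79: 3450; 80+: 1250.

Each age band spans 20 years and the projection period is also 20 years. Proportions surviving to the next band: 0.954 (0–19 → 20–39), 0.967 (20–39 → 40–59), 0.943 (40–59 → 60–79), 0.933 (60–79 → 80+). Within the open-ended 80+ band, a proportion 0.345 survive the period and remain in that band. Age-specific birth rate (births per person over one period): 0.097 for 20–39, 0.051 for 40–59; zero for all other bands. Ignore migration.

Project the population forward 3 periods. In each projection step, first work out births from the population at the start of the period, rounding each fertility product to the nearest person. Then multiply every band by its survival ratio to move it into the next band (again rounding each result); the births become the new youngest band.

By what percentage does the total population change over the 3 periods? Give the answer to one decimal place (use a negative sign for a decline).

-42.7

Period 1:
Births: 6000 * 0.097 = 582  |  5950 * 0.051 = 303 ⇒ total 885
20–39: 2350 * 0.954 = 2242
40–59: 6000 * 0.967 = 5802
60–79: 5950 * 0.943 = 5611
80+: 3450 * 0.933 + 1250 * 0.345 = 3219 + 431 = 3650
→ [885, 2242, 5802, 5611, 3650]
Period 2:
Births: 2242 * 0.097 = 217  |  5802 * 0.051 = 296 ⇒ total 513
20–39: 885 * 0.954 = 844
40–59: 2242 * 0.967 = 2168
60–79: 5802 * 0.943 = 5471
80+: 5611 * 0.933 + 3650 * 0.345 = 5235 + 1259 = 6494
→ [513, 844, 2168, 5471, 6494]
Period 3:
Births: 844 * 0.097 = 82  |  2168 * 0.051 = 111 ⇒ total 193
20–39: 513 * 0.954 = 489
40–59: 844 * 0.967 = 816
60–79: 2168 * 0.943 = 2044
80+: 5471 * 0.933 + 6494 * 0.345 = 5104 + 2240 = 7344
→ [193, 489, 816, 2044, 7344]
Total: 19000 → 10886; change = -8114; percentage change = -42.7%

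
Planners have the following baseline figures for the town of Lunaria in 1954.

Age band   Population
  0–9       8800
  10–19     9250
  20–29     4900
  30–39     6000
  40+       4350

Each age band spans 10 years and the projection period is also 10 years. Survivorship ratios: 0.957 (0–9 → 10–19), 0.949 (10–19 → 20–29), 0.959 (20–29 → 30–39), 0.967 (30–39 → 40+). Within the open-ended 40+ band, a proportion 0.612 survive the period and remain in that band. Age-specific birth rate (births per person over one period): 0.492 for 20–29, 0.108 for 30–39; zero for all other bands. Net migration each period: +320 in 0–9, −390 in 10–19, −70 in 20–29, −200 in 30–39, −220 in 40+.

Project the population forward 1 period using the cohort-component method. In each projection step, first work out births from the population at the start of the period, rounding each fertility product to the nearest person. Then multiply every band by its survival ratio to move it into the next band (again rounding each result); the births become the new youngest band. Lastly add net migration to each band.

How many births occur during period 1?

— Period 1 —
Births: 4900 * 0.492 = 2411 ; 6000 * 0.108 = 648 — total 3059
10–19: 8800 * 0.957 = 8422
20–29: 9250 * 0.949 = 8778
30–39: 4900 * 0.959 = 4699
40+: 6000 * 0.967 + 4350 * 0.612 = 5802 + 2662 = 8464
Net migration: 0–9 + 320 → 3379; 10–19 − 390 → 8032; 20–29 − 70 → 8708; 30–39 − 200 → 4499; 40+ − 220 → 8244
End of period: [3379, 8032, 8708, 4499, 8244]

3059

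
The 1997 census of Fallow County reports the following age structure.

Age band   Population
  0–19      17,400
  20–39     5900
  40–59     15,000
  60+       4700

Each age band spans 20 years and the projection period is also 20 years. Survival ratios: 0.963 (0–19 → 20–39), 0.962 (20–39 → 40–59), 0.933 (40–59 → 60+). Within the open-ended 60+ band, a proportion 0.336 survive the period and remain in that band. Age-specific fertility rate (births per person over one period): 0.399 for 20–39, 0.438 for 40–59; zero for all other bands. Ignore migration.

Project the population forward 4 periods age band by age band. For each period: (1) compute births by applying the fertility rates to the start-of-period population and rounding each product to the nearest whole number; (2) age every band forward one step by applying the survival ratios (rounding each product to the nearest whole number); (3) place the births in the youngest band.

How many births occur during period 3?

Period 1.
Births: 5900 × 0.399 = 2354, 15000 × 0.438 = 6570 — total 8924
20–39: 17400 × 0.963 = 16756
40–59: 5900 × 0.962 = 5676
60+: 15000 × 0.933 + 4700 × 0.336 = 13995 + 1579 = 15574
End of period: [8924, 16756, 5676, 15574]
Period 2.
Births: 16756 × 0.399 = 6686, 5676 × 0.438 = 2486 — total 9172
20–39: 8924 × 0.963 = 8594
40–59: 16756 × 0.962 = 16119
60+: 5676 × 0.933 + 15574 × 0.336 = 5296 + 5233 = 10529
End of period: [9172, 8594, 16119, 10529]
Period 3.
Births: 8594 × 0.399 = 3429, 16119 × 0.438 = 7060 — total 10489
20–39: 9172 × 0.963 = 8833
40–59: 8594 × 0.962 = 8267
60+: 16119 × 0.933 + 10529 × 0.336 = 15039 + 3538 = 18577
End of period: [10489, 8833, 8267, 18577]

10489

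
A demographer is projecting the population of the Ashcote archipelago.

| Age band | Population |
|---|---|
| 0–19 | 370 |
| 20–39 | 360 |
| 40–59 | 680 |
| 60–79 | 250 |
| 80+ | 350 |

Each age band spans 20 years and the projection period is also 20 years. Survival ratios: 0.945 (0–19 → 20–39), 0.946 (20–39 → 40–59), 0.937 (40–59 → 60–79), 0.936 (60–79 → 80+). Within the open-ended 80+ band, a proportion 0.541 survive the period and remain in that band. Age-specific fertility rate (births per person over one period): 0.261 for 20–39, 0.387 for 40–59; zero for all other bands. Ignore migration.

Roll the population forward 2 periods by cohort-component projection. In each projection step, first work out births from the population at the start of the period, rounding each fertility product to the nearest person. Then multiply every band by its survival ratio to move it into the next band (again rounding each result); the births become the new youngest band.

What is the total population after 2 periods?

[period 1]
Births: 360 * 0.261 = 94, 680 * 0.387 = 263 ⇒ total 357
20–39: 370 * 0.945 = 350
40–59: 360 * 0.946 = 341
60–79: 680 * 0.937 = 637
80+: 250 * 0.936 + 350 * 0.541 = 234 + 189 = 423
Population now: 0–19=357, 20–39=350, 40–59=341, 60–79=637, 80+=423
[period 2]
Births: 350 * 0.261 = 91, 341 * 0.387 = 132 ⇒ total 223
20–39: 357 * 0.945 = 337
40–59: 350 * 0.946 = 331
60–79: 341 * 0.937 = 320
80+: 637 * 0.936 + 423 * 0.541 = 596 + 229 = 825
Population now: 0–19=223, 20–39=337, 40–59=331, 60–79=320, 80+=825
Total after period 2: 223 + 337 + 331 + 320 + 825 = 2036

2036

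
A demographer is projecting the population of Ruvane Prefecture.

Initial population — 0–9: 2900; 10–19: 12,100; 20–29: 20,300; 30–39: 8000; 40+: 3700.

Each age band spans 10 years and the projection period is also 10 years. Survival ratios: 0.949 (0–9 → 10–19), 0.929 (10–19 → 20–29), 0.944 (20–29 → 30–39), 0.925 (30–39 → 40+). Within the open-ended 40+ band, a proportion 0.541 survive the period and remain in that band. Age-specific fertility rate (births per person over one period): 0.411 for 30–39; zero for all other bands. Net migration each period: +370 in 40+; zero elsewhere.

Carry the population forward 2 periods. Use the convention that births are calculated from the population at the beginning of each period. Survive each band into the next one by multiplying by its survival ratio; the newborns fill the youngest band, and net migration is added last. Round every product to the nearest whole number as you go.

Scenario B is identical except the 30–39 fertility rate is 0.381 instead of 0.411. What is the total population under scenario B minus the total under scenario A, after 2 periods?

-802

— Period 1 —
Births: 8000 × 0.411 = 3288
10–19: 2900 × 0.949 = 2752
20–29: 12100 × 0.929 = 11241
30–39: 20300 × 0.944 = 19163
40+: 8000 × 0.925 + 3700 × 0.541 = 7400 + 2002 = 9402
Net migration: 40+ + 370 → 9772
Giving 3288 / 2752 / 11241 / 19163 / 9772.
— Period 2 —
Births: 19163 × 0.411 = 7876
10–19: 3288 × 0.949 = 3120
20–29: 2752 × 0.929 = 2557
30–39: 11241 × 0.944 = 10612
40+: 19163 × 0.925 + 9772 × 0.541 = 17726 + 5287 = 23013
Net migration: 40+ + 370 → 23383
Giving 7876 / 3120 / 2557 / 10612 / 23383.
Scenario A total after 2 periods: 47548
Scenario B projection —
— Period 1 —
Births: 8000 × 0.381 = 3048
10–19: 2900 × 0.949 = 2752
20–29: 12100 × 0.929 = 11241
30–39: 20300 × 0.944 = 19163
40+: 8000 × 0.925 + 3700 × 0.541 = 7400 + 2002 = 9402
Net migration: 40+ + 370 → 9772
Giving 3048 / 2752 / 11241 / 19163 / 9772.
— Period 2 —
Births: 19163 × 0.381 = 7301
10–19: 3048 × 0.949 = 2893
20–29: 2752 × 0.929 = 2557
30–39: 11241 × 0.944 = 10612
40+: 19163 × 0.925 + 9772 × 0.541 = 17726 + 5287 = 23013
Net migration: 40+ + 370 → 23383
Giving 7301 / 2893 / 2557 / 10612 / 23383.
Scenario B total after 2 periods: 46746
Difference B − A = 46746 − 47548 = -802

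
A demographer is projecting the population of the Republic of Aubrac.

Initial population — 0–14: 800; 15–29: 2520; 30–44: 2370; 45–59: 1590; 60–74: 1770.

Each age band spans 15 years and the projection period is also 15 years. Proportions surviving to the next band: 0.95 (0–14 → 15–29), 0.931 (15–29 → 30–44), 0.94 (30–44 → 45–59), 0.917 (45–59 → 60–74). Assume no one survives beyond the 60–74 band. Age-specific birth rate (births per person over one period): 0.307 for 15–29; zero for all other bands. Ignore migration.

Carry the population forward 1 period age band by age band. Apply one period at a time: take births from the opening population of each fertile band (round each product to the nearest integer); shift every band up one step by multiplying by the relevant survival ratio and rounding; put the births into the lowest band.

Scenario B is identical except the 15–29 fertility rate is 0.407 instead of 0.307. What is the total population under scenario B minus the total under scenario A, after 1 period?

252

Let group 1 be 0–14 through group 5 = 60–74.
After projecting period 1:
Births: 2520 × 0.307 = 774
Group 2: 800 × 0.95 = 760
Group 3: 2520 × 0.931 = 2346
Group 4: 2370 × 0.94 = 2228
Group 5: 1590 × 0.917 = 1458
Population now: 0–14=774, 15–29=760, 30–44=2346, 45–59=2228, 60–74=1458
Scenario A total after 1 period: 7566
Scenario B projection —
After projecting period 1:
Births: 2520 × 0.407 = 1026
Group 2: 800 × 0.95 = 760
Group 3: 2520 × 0.931 = 2346
Group 4: 2370 × 0.94 = 2228
Group 5: 1590 × 0.917 = 1458
Population now: 0–14=1026, 15–29=760, 30–44=2346, 45–59=2228, 60–74=1458
Scenario B total after 1 period: 7818
Difference B − A = 7818 − 7566 = 252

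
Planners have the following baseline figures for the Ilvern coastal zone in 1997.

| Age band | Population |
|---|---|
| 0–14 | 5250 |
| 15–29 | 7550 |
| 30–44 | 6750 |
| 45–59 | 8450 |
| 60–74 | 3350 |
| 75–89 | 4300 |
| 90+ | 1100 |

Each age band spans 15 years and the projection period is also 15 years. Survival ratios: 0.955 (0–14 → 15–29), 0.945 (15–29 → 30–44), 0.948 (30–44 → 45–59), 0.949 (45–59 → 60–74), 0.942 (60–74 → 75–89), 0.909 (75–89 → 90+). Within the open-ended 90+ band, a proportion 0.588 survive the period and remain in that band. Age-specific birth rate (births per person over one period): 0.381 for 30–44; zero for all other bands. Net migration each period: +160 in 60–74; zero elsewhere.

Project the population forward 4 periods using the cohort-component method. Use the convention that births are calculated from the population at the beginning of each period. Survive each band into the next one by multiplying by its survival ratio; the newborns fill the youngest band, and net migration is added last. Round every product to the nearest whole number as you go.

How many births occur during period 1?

2572

Numbering the groups 1..7 from youngest to oldest:
Period 1:
Births: 6750 * 0.381 = 2572
Group 2: 5250 * 0.955 = 5014
Group 3: 7550 * 0.945 = 7135
Group 4: 6750 * 0.948 = 6399
Group 5: 8450 * 0.949 = 8019
Group 6: 3350 * 0.942 = 3156
Group 7: 4300 * 0.909 + 1100 * 0.588 = 3909 + 647 = 4556
Net migration: Group 5 + 160 → 8179
End of period: [2572, 5014, 7135, 6399, 8179, 3156, 4556]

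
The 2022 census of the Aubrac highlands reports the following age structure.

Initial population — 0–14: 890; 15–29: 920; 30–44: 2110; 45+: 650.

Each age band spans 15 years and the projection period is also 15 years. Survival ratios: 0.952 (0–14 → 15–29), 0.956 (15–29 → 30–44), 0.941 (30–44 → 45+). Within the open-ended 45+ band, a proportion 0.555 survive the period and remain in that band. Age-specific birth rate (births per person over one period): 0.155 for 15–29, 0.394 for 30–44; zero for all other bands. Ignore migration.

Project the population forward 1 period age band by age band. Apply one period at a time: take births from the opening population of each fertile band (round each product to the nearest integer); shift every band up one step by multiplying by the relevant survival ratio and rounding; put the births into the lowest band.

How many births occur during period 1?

974

(Groups numbered youngest = 1 to oldest = 4.)
After projecting period 1:
Births: 920 × 0.155 = 143  |  2110 × 0.394 = 831 ⇒ total 974
Group 2: 890 × 0.952 = 847
Group 3: 920 × 0.956 = 880
Group 4: 2110 × 0.941 + 650 × 0.555 = 1986 + 361 = 2347
End of period: [974, 847, 880, 2347]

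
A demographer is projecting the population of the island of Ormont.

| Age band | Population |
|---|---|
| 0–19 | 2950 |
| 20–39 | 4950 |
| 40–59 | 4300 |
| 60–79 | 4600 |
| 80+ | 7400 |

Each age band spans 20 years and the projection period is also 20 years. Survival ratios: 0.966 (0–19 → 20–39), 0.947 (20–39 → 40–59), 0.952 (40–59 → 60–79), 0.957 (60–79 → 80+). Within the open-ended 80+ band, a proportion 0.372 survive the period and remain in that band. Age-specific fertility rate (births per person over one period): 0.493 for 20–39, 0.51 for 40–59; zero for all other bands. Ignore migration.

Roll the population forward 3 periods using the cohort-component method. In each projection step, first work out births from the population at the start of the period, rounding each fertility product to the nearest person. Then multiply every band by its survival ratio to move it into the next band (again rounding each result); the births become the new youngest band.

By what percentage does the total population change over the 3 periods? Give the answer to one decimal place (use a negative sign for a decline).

-14.2

After projecting period 1:
Births: 4950 × 0.493 = 2440 ; 4300 × 0.51 = 2193 ⇒ total 4633
20–39: 2950 × 0.966 = 2850
40–59: 4950 × 0.947 = 4688
60–79: 4300 × 0.952 = 4094
80+: 4600 × 0.957 + 7400 × 0.372 = 4402 + 2753 = 7155
Giving 4633 / 2850 / 4688 / 4094 / 7155.
After projecting period 2:
Births: 2850 × 0.493 = 1405 ; 4688 × 0.51 = 2391 ⇒ total 3796
20–39: 4633 × 0.966 = 4475
40–59: 2850 × 0.947 = 2699
60–79: 4688 × 0.952 = 4463
80+: 4094 × 0.957 + 7155 × 0.372 = 3918 + 2662 = 6580
Giving 3796 / 4475 / 2699 / 4463 / 6580.
After projecting period 3:
Births: 4475 × 0.493 = 2206 ; 2699 × 0.51 = 1376 ⇒ total 3582
20–39: 3796 × 0.966 = 3667
40–59: 4475 × 0.947 = 4238
60–79: 2699 × 0.952 = 2569
80+: 4463 × 0.957 + 6580 × 0.372 = 4271 + 2448 = 6719
Giving 3582 / 3667 / 4238 / 2569 / 6719.
Total: 24200 → 20775; change = -3425; percentage change = -14.2%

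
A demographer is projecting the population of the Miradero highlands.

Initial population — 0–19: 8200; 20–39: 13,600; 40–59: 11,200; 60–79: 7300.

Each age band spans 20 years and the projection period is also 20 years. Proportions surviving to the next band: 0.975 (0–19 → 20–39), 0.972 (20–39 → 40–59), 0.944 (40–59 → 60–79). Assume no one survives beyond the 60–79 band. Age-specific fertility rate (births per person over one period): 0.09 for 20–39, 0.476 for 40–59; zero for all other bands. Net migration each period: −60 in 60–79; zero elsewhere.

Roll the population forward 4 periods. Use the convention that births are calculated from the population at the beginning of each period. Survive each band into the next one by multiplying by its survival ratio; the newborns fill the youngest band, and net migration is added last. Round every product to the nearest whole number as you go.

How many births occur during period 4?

3572

Call the groups 1 to 4, youngest first.
After projecting period 1:
Births: 13600 * 0.09 = 1224 ; 11200 * 0.476 = 5331 → 6555
Group 2: 8200 * 0.975 = 7995
Group 3: 13600 * 0.972 = 13219
Group 4: 11200 * 0.944 = 10573
Net migration: Group 4 − 60 → 10513
End of period: [6555, 7995, 13219, 10513]
After projecting period 2:
Births: 7995 * 0.09 = 720 ; 13219 * 0.476 = 6292 → 7012
Group 2: 6555 * 0.975 = 6391
Group 3: 7995 * 0.972 = 7771
Group 4: 13219 * 0.944 = 12479
Net migration: Group 4 − 60 → 12419
End of period: [7012, 6391, 7771, 12419]
After projecting period 3:
Births: 6391 * 0.09 = 575 ; 7771 * 0.476 = 3699 → 4274
Group 2: 7012 * 0.975 = 6837
Group 3: 6391 * 0.972 = 6212
Group 4: 7771 * 0.944 = 7336
Net migration: Group 4 − 60 → 7276
End of period: [4274, 6837, 6212, 7276]
After projecting period 4:
Births: 6837 * 0.09 = 615 ; 6212 * 0.476 = 2957 → 3572
Group 2: 4274 * 0.975 = 4167
Group 3: 6837 * 0.972 = 6646
Group 4: 6212 * 0.944 = 5864
Net migration: Group 4 − 60 → 5804
End of period: [3572, 4167, 6646, 5804]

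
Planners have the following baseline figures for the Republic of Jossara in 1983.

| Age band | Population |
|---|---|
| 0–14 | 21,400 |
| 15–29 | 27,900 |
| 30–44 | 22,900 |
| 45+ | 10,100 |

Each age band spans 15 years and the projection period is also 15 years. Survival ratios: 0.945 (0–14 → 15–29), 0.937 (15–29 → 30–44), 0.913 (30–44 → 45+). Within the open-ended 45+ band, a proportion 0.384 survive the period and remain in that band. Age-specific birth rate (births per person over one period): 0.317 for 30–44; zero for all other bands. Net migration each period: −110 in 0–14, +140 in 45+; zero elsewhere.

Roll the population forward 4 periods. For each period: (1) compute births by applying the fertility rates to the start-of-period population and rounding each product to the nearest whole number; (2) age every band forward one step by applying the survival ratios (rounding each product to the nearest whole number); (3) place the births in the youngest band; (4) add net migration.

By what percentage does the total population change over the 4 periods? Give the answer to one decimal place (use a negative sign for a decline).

(Bands numbered youngest = 1 to oldest = 4.)
After projecting period 1:
Births: 22900 * 0.317 = 7259
Band 2: 21400 * 0.945 = 20223
Band 3: 27900 * 0.937 = 26142
Band 4: 22900 * 0.913 + 10100 * 0.384 = 20908 + 3878 = 24786
Net migration: Band 1 − 110 → 7149; Band 4 + 140 → 24926
Giving 7149 / 20223 / 26142 / 24926.
After projecting period 2:
Births: 26142 * 0.317 = 8287
Band 2: 7149 * 0.945 = 6756
Band 3: 20223 * 0.937 = 18949
Band 4: 26142 * 0.913 + 24926 * 0.384 = 23868 + 9572 = 33440
Net migration: Band 1 − 110 → 8177; Band 4 + 140 → 33580
Giving 8177 / 6756 / 18949 / 33580.
After projecting period 3:
Births: 18949 * 0.317 = 6007
Band 2: 8177 * 0.945 = 7727
Band 3: 6756 * 0.937 = 6330
Band 4: 18949 * 0.913 + 33580 * 0.384 = 17300 + 12895 = 30195
Net migration: Band 1 − 110 → 5897; Band 4 + 140 → 30335
Giving 5897 / 7727 / 6330 / 30335.
After projecting period 4:
Births: 6330 * 0.317 = 2007
Band 2: 5897 * 0.945 = 5573
Band 3: 7727 * 0.937 = 7240
Band 4: 6330 * 0.913 + 30335 * 0.384 = 5779 + 11649 = 17428
Net migration: Band 1 − 110 → 1897; Band 4 + 140 → 17568
Giving 1897 / 5573 / 7240 / 17568.
Total: 82300 → 32278; change = -50022; percentage change = -60.8%

-60.8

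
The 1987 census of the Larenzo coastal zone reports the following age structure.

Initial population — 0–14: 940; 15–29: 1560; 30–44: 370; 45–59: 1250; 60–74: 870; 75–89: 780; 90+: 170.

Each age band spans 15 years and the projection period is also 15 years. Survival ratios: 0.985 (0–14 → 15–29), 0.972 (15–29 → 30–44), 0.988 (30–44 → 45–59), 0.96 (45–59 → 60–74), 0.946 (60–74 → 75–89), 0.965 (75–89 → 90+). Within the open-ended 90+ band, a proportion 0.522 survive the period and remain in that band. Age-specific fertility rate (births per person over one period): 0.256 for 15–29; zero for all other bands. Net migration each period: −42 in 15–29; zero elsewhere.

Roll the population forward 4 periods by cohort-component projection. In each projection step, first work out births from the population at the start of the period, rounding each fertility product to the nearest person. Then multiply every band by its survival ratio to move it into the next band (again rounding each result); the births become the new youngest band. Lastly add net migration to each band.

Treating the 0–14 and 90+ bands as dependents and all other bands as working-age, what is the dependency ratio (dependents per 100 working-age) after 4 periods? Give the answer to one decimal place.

46.6

Call the groups 1 to 7, youngest first.
After projecting period 1:
Births: 1560 × 0.256 = 399
Group 2: 940 × 0.985 = 926
Group 3: 1560 × 0.972 = 1516
Group 4: 370 × 0.988 = 366
Group 5: 1250 × 0.96 = 1200
Group 6: 870 × 0.946 = 823
Group 7: 780 × 0.965 + 170 × 0.522 = 753 + 89 = 842
Net migration: Group 2 − 42 → 884
Population now: 0–14=399, 15–29=884, 30–44=1516, 45–59=366, 60–74=1200, 75–89=823, 90+=842
After projecting period 2:
Births: 884 × 0.256 = 226
Group 2: 399 × 0.985 = 393
Group 3: 884 × 0.972 = 859
Group 4: 1516 × 0.988 = 1498
Group 5: 366 × 0.96 = 351
Group 6: 1200 × 0.946 = 1135
Group 7: 823 × 0.965 + 842 × 0.522 = 794 + 440 = 1234
Net migration: Group 2 − 42 → 351
Population now: 0–14=226, 15–29=351, 30–44=859, 45–59=1498, 60–74=351, 75–89=1135, 90+=1234
After projecting period 3:
Births: 351 × 0.256 = 90
Group 2: 226 × 0.985 = 223
Group 3: 351 × 0.972 = 341
Group 4: 859 × 0.988 = 849
Group 5: 1498 × 0.96 = 1438
Group 6: 351 × 0.946 = 332
Group 7: 1135 × 0.965 + 1234 × 0.522 = 1095 + 644 = 1739
Net migration: Group 2 − 42 → 181
Population now: 0–14=90, 15–29=181, 30–44=341, 45–59=849, 60–74=1438, 75–89=332, 90+=1739
After projecting period 4:
Births: 181 × 0.256 = 46
Group 2: 90 × 0.985 = 89
Group 3: 181 × 0.972 = 176
Group 4: 341 × 0.988 = 337
Group 5: 849 × 0.96 = 815
Group 6: 1438 × 0.946 = 1360
Group 7: 332 × 0.965 + 1739 × 0.522 = 320 + 908 = 1228
Net migration: Group 2 − 42 → 47
Population now: 0–14=46, 15–29=47, 30–44=176, 45–59=337, 60–74=815, 75–89=1360, 90+=1228
Dependents (band 0–14 + band 90+) = 46 + 1228 = 1274; working-age = 2735; ratio = 1274/2735 × 100 = 46.6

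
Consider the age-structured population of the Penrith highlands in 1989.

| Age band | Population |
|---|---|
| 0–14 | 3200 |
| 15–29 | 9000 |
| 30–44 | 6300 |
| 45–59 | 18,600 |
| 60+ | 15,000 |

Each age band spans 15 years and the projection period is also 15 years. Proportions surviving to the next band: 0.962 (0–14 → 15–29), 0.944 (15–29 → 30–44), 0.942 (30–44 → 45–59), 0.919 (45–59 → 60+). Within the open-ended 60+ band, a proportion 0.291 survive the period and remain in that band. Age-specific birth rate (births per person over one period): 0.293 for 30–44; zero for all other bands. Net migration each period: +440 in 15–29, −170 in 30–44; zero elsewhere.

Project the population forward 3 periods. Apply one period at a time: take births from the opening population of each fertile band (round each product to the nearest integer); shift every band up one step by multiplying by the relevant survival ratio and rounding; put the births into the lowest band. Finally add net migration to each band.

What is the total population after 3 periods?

19212

Period 1.
Births: 6300 * 0.293 = 1846
15–29: 3200 * 0.962 = 3078
30–44: 9000 * 0.944 = 8496
45–59: 6300 * 0.942 = 5935
60+: 18600 * 0.919 + 15000 * 0.291 = 17093 + 4365 = 21458
Net migration: 15–29 + 440 → 3518; 30–44 − 170 → 8326
Population now: 0–14=1846, 15–29=3518, 30–44=8326, 45–59=5935, 60+=21458
Period 2.
Births: 8326 * 0.293 = 2440
15–29: 1846 * 0.962 = 1776
30–44: 3518 * 0.944 = 3321
45–59: 8326 * 0.942 = 7843
60+: 5935 * 0.919 + 21458 * 0.291 = 5454 + 6244 = 11698
Net migration: 15–29 + 440 → 2216; 30–44 − 170 → 3151
Population now: 0–14=2440, 15–29=2216, 30–44=3151, 45–59=7843, 60+=11698
Period 3.
Births: 3151 * 0.293 = 923
15–29: 2440 * 0.962 = 2347
30–44: 2216 * 0.944 = 2092
45–59: 3151 * 0.942 = 2968
60+: 7843 * 0.919 + 11698 * 0.291 = 7208 + 3404 = 10612
Net migration: 15–29 + 440 → 2787; 30–44 − 170 → 1922
Population now: 0–14=923, 15–29=2787, 30–44=1922, 45–59=2968, 60+=10612
Total after period 3: 923 + 2787 + 1922 + 2968 + 10612 = 19212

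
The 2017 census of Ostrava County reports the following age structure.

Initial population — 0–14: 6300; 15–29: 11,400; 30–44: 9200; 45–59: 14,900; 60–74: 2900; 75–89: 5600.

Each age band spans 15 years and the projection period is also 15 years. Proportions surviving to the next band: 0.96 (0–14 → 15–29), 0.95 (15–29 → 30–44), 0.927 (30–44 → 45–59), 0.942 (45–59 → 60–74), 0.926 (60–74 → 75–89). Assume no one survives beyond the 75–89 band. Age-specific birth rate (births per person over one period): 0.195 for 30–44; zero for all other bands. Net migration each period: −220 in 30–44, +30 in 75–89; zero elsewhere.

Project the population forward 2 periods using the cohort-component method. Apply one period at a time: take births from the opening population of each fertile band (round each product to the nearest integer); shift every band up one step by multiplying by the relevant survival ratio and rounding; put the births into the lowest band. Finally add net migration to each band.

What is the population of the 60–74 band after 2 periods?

— Period 1 —
Births: 9200 × 0.195 = 1794
15–29: 6300 × 0.96 = 6048
30–44: 11400 × 0.95 = 10830
45–59: 9200 × 0.927 = 8528
60–74: 14900 × 0.942 = 14036
75–89: 2900 × 0.926 = 2685
Net migration: 30–44 − 220 → 10610; 75–89 + 30 → 2715
Giving 1794 / 6048 / 10610 / 8528 / 14036 / 2715.
— Period 2 —
Births: 10610 × 0.195 = 2069
15–29: 1794 × 0.96 = 1722
30–44: 6048 × 0.95 = 5746
45–59: 10610 × 0.927 = 9835
60–74: 8528 × 0.942 = 8033
75–89: 14036 × 0.926 = 12997
Net migration: 30–44 − 220 → 5526; 75–89 + 30 → 13027
Giving 2069 / 1722 / 5526 / 9835 / 8033 / 13027.

8033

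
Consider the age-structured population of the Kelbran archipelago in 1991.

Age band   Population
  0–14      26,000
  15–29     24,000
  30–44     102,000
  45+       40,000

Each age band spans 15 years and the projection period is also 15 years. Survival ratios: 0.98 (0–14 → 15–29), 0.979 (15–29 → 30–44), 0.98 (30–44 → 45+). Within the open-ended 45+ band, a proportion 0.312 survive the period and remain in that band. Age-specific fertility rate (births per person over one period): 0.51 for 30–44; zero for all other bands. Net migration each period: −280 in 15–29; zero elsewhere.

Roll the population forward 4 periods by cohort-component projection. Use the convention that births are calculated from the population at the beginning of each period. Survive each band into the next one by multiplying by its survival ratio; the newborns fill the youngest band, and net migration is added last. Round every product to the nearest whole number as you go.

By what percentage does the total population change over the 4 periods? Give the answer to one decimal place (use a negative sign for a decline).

-42.5

After projecting period 1:
Births: 102000 × 0.51 = 52020
15–29: 26000 × 0.98 = 25480
30–44: 24000 × 0.979 = 23496
45+: 102000 × 0.98 + 40000 × 0.312 = 99960 + 12480 = 112440
Net migration: 15–29 − 280 → 25200
→ [52020, 25200, 23496, 112440]
After projecting period 2:
Births: 23496 × 0.51 = 11983
15–29: 52020 × 0.98 = 50980
30–44: 25200 × 0.979 = 24671
45+: 23496 × 0.98 + 112440 × 0.312 = 23026 + 35081 = 58107
Net migration: 15–29 − 280 → 50700
→ [11983, 50700, 24671, 58107]
After projecting period 3:
Births: 24671 × 0.51 = 12582
15–29: 11983 × 0.98 = 11743
30–44: 50700 × 0.979 = 49635
45+: 24671 × 0.98 + 58107 × 0.312 = 24178 + 18129 = 42307
Net migration: 15–29 − 280 → 11463
→ [12582, 11463, 49635, 42307]
After projecting period 4:
Births: 49635 × 0.51 = 25314
15–29: 12582 × 0.98 = 12330
30–44: 11463 × 0.979 = 11222
45+: 49635 × 0.98 + 42307 × 0.312 = 48642 + 13200 = 61842
Net migration: 15–29 − 280 → 12050
→ [25314, 12050, 11222, 61842]
Total: 192000 → 110428; change = -81572; percentage change = -42.5%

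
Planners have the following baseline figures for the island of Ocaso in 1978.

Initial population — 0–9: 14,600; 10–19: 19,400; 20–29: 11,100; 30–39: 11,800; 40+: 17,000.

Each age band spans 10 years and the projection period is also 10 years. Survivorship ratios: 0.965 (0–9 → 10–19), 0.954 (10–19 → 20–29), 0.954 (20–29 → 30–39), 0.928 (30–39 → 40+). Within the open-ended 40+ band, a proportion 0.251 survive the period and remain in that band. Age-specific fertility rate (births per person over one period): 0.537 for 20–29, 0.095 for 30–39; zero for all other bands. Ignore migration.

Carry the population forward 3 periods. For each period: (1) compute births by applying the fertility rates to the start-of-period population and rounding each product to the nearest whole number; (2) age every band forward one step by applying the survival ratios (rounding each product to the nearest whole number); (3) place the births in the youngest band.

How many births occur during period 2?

[period 1]
Births: 11100 * 0.537 = 5961, 11800 * 0.095 = 1121 ⇒ total 7082
10–19: 14600 * 0.965 = 14089
20–29: 19400 * 0.954 = 18508
30–39: 11100 * 0.954 = 10589
40+: 11800 * 0.928 + 17000 * 0.251 = 10950 + 4267 = 15217
Giving 7082 / 14089 / 18508 / 10589 / 15217.
[period 2]
Births: 18508 * 0.537 = 9939, 10589 * 0.095 = 1006 ⇒ total 10945
10–19: 7082 * 0.965 = 6834
20–29: 14089 * 0.954 = 13441
30–39: 18508 * 0.954 = 17657
40+: 10589 * 0.928 + 15217 * 0.251 = 9827 + 3819 = 13646
Giving 10945 / 6834 / 13441 / 17657 / 13646.

10945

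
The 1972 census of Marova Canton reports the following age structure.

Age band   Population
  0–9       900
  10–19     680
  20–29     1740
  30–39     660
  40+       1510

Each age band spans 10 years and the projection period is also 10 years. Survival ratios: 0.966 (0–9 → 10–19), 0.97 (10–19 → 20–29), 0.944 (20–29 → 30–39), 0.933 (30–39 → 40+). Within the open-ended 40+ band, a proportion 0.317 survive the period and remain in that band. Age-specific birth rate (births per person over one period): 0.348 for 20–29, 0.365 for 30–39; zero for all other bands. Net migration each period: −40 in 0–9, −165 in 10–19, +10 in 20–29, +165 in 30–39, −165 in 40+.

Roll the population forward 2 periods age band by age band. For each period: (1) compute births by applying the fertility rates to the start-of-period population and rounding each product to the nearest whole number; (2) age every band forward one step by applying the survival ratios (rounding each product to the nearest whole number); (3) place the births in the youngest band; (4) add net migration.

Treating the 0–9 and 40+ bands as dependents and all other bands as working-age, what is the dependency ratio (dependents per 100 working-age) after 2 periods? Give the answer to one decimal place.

Period 1.
Births: 1740 * 0.348 = 606  |  660 * 0.365 = 241 → 847
10–19: 900 * 0.966 = 869
20–29: 680 * 0.97 = 660
30–39: 1740 * 0.944 = 1643
40+: 660 * 0.933 + 1510 * 0.317 = 616 + 479 = 1095
Net migration: 0–9 − 40 → 807; 10–19 − 165 → 704; 20–29 + 10 → 670; 30–39 + 165 → 1808; 40+ − 165 → 930
Giving 807 / 704 / 670 / 1808 / 930.
Period 2.
Births: 670 * 0.348 = 233  |  1808 * 0.365 = 660 → 893
10–19: 807 * 0.966 = 780
20–29: 704 * 0.97 = 683
30–39: 670 * 0.944 = 632
40+: 1808 * 0.933 + 930 * 0.317 = 1687 + 295 = 1982
Net migration: 0–9 − 40 → 853; 10–19 − 165 → 615; 20–29 + 10 → 693; 30–39 + 165 → 797; 40+ − 165 → 1817
Giving 853 / 615 / 693 / 797 / 1817.
Dependents (band 0–9 + band 40+) = 853 + 1817 = 2670; working-age = 2105; ratio = 2670/2105 × 100 = 126.8

126.8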